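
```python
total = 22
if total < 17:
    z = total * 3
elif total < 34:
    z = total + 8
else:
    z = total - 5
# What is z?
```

Trace:
`total = 22` → total = 22
`if total < 17: ...` → total < 17 is False, total < 34 is True → z = 30
So z = 30

Answer: 30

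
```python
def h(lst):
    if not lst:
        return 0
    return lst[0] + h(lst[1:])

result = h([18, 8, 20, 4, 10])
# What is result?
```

18 + 8 + 20 + 4 + 10 + 0 = 60

Answer: 60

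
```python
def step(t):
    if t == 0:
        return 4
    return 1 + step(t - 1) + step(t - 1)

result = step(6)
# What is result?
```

step(t) = 1 + 2·step(t-1), step(0)=4. Closed form: (4+1)·2^6 - 1 = 319.

Answer: 319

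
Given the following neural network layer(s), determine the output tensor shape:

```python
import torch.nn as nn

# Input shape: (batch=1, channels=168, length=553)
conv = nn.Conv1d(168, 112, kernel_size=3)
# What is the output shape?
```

Input: (1, 168, 553) -> Output: (1, 112, 551)

Answer: (1, 112, 551)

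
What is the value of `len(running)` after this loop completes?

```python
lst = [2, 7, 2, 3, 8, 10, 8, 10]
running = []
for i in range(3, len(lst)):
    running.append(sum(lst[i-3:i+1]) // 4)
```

Number of 4-element averages
`running` takes the values: [] → [3] → [3, 5] → [3, 5, 5] → [3, 5, 5, 7] → [3, 5, 5, 7, 9]
So `len(running)` = 5

Answer: 5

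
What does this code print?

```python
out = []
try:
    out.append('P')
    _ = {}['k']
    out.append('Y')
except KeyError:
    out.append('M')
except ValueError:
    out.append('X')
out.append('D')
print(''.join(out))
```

Execution trace: 'P' (try body) → 'M' (except KeyError) → 'D' (after the try/except). Output: PMD

Answer: PMD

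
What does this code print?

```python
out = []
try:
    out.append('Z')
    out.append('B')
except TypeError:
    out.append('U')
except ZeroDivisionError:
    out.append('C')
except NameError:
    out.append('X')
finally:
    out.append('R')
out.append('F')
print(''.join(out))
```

Execution trace: 'Z' (try body) → 'B' (try body, no exception) → 'R' (finally) → 'F' (after the try/except). Output: ZBRF

Answer: ZBRF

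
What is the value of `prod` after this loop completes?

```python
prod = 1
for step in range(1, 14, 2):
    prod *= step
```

Product of 1, 3, 5, ... up to 13
`prod` takes the values: 1 → 3 → 15 → 105 → 945 → 10395 → 135135

Answer: 135135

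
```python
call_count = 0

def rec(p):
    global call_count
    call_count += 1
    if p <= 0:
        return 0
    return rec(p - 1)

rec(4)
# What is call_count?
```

Linear recursion stepping by 1: 5 calls from p=4 down to ≤0.

Answer: 5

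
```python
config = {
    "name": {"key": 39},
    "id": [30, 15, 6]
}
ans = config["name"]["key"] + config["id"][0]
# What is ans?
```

Trace:
`config = { ...` → config = {'name': {'key': 39}, 'id': [30, 15, 6]}
`ans = config["name"]["key"] + config["id"][0]` → ans = 69
So ans = 69

Answer: 69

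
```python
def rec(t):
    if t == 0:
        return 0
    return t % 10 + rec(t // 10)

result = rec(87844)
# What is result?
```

Sum of digits of 87844: 4 + 4 + 8 + 7 + 8 = 31

Answer: 31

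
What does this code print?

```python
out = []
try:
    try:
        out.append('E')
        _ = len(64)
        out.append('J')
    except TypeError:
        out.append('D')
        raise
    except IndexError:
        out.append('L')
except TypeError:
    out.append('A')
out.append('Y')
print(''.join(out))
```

Execution trace: 'E' (inner try body) → 'D' (inner except TypeError) → 'A' (outer except TypeError) → 'Y' (after the try/except). Output: EDAY

Answer: EDAY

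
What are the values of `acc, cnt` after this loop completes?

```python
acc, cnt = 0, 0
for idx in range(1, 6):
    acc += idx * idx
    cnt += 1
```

Sum of squares and count
`acc, cnt` takes the values: (0, 0) → (1, 0) → (1, 1) → (5, 1) → (5, 2) → (14, 2) → (14, 3) → (30, 3) → (30, 4) → (55, 4) → (55, 5)

Answer: 55, 5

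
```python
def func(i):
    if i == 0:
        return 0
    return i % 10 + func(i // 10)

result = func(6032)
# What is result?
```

Sum of digits of 6032: 2 + 3 + 0 + 6 = 11

Answer: 11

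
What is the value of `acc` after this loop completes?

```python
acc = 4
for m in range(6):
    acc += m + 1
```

Start at 4, add 1 to 6 = 25
`acc` takes the values: 4 → 5 → 7 → 10 → 14 → 19 → 25

Answer: 25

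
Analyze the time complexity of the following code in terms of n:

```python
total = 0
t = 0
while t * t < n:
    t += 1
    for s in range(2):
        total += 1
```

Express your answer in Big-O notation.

Each loop level contributes: √n × 1. Multiplying the contributions gives O(√n).

Answer: O(√n)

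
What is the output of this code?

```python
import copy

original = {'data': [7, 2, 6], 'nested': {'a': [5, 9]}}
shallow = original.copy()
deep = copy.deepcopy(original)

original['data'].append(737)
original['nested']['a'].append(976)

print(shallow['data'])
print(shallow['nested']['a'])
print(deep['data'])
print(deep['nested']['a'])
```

Key concept: comparing shallow vs deep copy.
Step by step:
`original = {'data': [7, 2, 6], 'nested': {'a': [5, 9]}}` → original = {'data': [7, 2, 6], 'nested': {'a': [5, 9]}}
`shallow = original.copy()` → shallow = {'data': [7, 2, 6], 'nested': {'a': [5, 9]}}
`deep = copy.deepcopy(original)` → deep = {'data': [7, 2, 6], 'nested': {'a': [5, 9]}}
`original['data'].append(737)` → original = {'data': [7, 2, 6, 737], 'nested': {'a': [5, 9]}}; shallow = {'data': [7, 2, 6, 737], 'nested': {'a': [5, 9]}}
`original['nested']['a'].append(976)` → original = {'data': [7, 2, 6, 737], 'nested': {'a': [5, 9, 976]}}; shallow = {'data': [7, 2, 6, 737], 'nested': {'a': [5, 9, 976]}}
`print(shallow['data'])` → prints [7, 2, 6, 737]
`print(shallow['nested']['a'])` → prints [5, 9, 976]
`print(deep['data'])` → prints [7, 2, 6]
`print(deep['nested']['a'])` → prints [5, 9]

Answer:
[7, 2, 6, 737]
[5, 9, 976]
[7, 2, 6]
[5, 9]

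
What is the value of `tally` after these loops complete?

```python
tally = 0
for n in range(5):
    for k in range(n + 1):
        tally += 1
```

Triangle: 1 + 2 + ... + 5
`tally` takes the values: 0 → 1 → 2 → 3 → 4 → 5 → 6 → 7 → 8 → 9 → 10 → 11 → 12 → 13 → 14 → 15

Answer: 15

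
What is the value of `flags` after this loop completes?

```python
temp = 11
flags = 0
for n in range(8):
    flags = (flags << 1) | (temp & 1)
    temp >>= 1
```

Reverse lowest 8 bits of 11
`flags` takes the values: 0 → 1 → 3 → 6 → 13 → 26 → 52 → 104 → 208

Answer: 208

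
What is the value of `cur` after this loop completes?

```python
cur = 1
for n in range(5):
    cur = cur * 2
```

Multiply by 2, 5 times: 1 * 2^5 = 32
`cur` takes the values: 1 → 2 → 4 → 8 → 16 → 32

Answer: 32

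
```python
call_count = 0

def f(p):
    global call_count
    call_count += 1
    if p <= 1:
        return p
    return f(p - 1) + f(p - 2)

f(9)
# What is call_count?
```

Calls(p) = 1 + Calls(p-1) + Calls(p-2); Calls(0)=Calls(1)=1. For p=9 this gives 109.

Answer: 109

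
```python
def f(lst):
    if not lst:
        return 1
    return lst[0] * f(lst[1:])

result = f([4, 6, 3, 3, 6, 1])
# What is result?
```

Product over [4, 6, 3, 3, 6, 1] = 4 * 6 * 3 * 3 * 6 * 1 = 1296

Answer: 1296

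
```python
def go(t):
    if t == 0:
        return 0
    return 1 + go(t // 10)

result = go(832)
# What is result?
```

Count of digits of 832: 3

Answer: 3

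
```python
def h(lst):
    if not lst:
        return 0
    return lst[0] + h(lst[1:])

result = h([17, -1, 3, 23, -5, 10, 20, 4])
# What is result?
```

17 + (-1) + 3 + 23 + (-5) + 10 + 20 + 4 + 0 = 71

Answer: 71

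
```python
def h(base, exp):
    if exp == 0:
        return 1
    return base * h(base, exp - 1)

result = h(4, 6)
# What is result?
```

h(4, 6) = 4 * 4 * 4 * 4 * 4 * 4 = 4096

Answer: 4096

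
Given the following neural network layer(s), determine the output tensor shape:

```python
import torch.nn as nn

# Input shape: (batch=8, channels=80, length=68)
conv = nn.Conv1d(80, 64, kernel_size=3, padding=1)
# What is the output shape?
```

Input: (8, 80, 68) -> Output: (8, 64, 68)

Answer: (8, 64, 68)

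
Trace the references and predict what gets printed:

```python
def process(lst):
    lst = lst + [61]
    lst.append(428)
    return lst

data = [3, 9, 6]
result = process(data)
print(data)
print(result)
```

Key concept: rebinding parameter vs mutation.
Step by step:
`data = [3, 9, 6]` → data = [3, 9, 6]
`result = process(data)` → result = [3, 9, 6, 61, 428]
`print(data)` → prints [3, 9, 6]
`print(result)` → prints [3, 9, 6, 61, 428]

Answer:
[3, 9, 6]
[3, 9, 6, 61, 428]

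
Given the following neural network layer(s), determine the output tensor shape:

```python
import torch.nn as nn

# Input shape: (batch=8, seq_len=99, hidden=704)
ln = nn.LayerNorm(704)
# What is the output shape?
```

Input: (8, 99, 704) -> Output: (8, 99, 704)

Answer: (8, 99, 704)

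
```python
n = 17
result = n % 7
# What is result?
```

Trace:
`n = 17` → n = 17
`result = n % 7` → result = 3
So result = 3

Answer: 3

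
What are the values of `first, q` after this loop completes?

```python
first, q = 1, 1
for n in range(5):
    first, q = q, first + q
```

Fibonacci: after 5 iterations
`first, q` takes the values: (1, 1) → (1, 2) → (2, 3) → (3, 5) → (5, 8) → (8, 13)

Answer: 8, 13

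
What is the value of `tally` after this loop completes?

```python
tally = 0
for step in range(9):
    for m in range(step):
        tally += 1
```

Triangle number: 0+1+2+...+8
`tally` takes the values: 0 → 1 → 2 → 3 → 4 → 5 → 6 → 7 → 8 → 9 → 10 → 11 → 12 → 13 → 14 → 15 → 16 → 17 → 18 → 19 → 20 → 21 → 22 → 23 → 24 → 25 → 26 → 27 → 28 → 29 → 30 → 31 → 32 → 33 → 34 → 35 → 36

Answer: 36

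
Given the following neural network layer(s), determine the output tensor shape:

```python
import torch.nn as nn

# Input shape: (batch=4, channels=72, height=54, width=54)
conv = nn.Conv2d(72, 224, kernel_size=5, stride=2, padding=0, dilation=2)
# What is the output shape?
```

Input: (4, 72, 54, 54) -> Output: (4, 224, 23, 23)

Answer: (4, 224, 23, 23)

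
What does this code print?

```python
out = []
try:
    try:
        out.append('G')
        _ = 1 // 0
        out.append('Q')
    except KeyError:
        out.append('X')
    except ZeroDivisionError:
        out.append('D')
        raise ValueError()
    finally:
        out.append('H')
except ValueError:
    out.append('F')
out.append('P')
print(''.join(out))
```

Execution trace: 'G' (inner try body) → 'D' (inner except ZeroDivisionError) → 'H' (inner finally) → 'F' (outer except ValueError) → 'P' (after the try/except). Output: GDHFP

Answer: GDHFP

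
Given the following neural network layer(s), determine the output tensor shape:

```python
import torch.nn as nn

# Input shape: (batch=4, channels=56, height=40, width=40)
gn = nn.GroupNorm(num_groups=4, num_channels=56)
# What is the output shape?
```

Input: (4, 56, 40, 40) -> Output: (4, 56, 40, 40)

Answer: (4, 56, 40, 40)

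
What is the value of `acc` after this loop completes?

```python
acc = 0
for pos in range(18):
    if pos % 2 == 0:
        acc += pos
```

Sum of even numbers 0 to 17
`acc` takes the values: 0 → 2 → 6 → 12 → 20 → 30 → 42 → 56 → 72

Answer: 72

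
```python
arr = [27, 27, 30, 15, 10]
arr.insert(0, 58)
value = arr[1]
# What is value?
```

Trace:
`arr = [27, 27, 30, 15, 10]` → arr = [27, 27, 30, 15, 10]
`arr.insert(0, 58)` → arr = [58, 27, 27, 30, 15, 10]
`value = arr[1]` → value = 27
So value = 27

Answer: 27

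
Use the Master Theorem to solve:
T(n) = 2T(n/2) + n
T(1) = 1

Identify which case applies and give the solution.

a=2, b=2, f(n)=n. log_2(2) = 1. Since c=1 = 1, Case 2 applies: T(n) = Θ(n^log_b(a) · log n) = O(n log n).

Answer: O(n log n) - Case 2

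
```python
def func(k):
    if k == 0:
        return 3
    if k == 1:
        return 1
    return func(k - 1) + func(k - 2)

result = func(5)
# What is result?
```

Build up from base cases: func(0)=3, func(1)=1, func(2)=4, func(3)=5, func(4)=9, func(5)=14

Answer: 14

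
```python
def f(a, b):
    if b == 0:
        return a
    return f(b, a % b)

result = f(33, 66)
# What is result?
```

f(33, 66) -> f(66, 33) -> f(33, 0) -> 33

Answer: 33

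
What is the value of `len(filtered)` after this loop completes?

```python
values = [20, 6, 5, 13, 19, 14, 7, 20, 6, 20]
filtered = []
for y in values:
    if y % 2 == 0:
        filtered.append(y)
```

Count even numbers in [20, 6, 5, 13, 19, 14, 7, 20, 6, 20]
`filtered` takes the values: [] → [20] → [20, 6] → [20, 6, 14] → [20, 6, 14, 20] → [20, 6, 14, 20, 6] → [20, 6, 14, 20, 6, 20]
So `len(filtered)` = 6

Answer: 6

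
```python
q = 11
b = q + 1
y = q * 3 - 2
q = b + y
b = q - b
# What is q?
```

Trace:
`q = 11` → q = 11
`b = q + 1` → b = 12
`y = q * 3 - 2` → y = 31
`q = b + y` → q = 43
`b = q - b` → b = 31
So q = 43

Answer: 43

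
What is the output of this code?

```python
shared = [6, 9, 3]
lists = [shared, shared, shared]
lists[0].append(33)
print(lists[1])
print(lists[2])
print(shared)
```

Key concept: list of same reference.
Step by step:
`shared = [6, 9, 3]` → shared = [6, 9, 3]
`lists = [shared, shared, shared]` → lists = [[6, 9, 3], [6, 9, 3], [6, 9, 3]]
`lists[0].append(33)` → shared = [6, 9, 3, 33]; lists = [[6, 9, 3, 33], [6, 9, 3, 33], [6, 9, 3, 33]]
`print(lists[1])` → prints [6, 9, 3, 33]
`print(lists[2])` → prints [6, 9, 3, 33]
`print(shared)` → prints [6, 9, 3, 33]

Answer:
[6, 9, 3, 33]
[6, 9, 3, 33]
[6, 9, 3, 33]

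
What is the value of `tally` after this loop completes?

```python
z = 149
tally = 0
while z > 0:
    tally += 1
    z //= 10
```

Count digits by repeated division by 10
`tally` takes the values: 0 → 1 → 2 → 3

Answer: 3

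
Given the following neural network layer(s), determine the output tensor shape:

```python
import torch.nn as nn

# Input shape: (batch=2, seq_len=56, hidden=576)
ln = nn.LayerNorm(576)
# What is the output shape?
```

Input: (2, 56, 576) -> Output: (2, 56, 576)

Answer: (2, 56, 576)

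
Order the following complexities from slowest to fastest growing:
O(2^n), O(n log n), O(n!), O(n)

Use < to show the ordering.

Ordered by growth rate: O(n) < O(n log n) < O(2^n) < O(n!)

Answer: O(n) < O(n log n) < O(2^n) < O(n!)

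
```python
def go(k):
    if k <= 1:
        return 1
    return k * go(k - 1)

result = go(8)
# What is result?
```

go(8) = 8 * 7 * 6 * 5 * 4 * 3 * 2 * 1 = 40320

Answer: 40320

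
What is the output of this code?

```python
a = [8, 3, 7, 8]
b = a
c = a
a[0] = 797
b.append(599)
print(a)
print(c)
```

Key concept: multiple aliases.
Step by step:
`a = [8, 3, 7, 8]` → a = [8, 3, 7, 8]
`b = a` → b = [8, 3, 7, 8] (same object as a)
`c = a` → c = [8, 3, 7, 8] (same object as a, b)
`a[0] = 797` → a = [797, 3, 7, 8] (same object as b, c); b = [797, 3, 7, 8] (same object as a, c); c = [797, 3, 7, 8] (same object as a, b)
`b.append(599)` → a = [797, 3, 7, 8, 599] (same object as b, c); b = [797, 3, 7, 8, 599] (same object as a, c); c = [797, 3, 7, 8, 599] (same object as a, b)
`print(a)` → prints [797, 3, 7, 8, 599]
`print(c)` → prints [797, 3, 7, 8, 599]

Answer:
[797, 3, 7, 8, 599]
[797, 3, 7, 8, 599]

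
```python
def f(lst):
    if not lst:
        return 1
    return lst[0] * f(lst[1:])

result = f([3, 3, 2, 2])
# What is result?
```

Product over [3, 3, 2, 2] = 3 * 3 * 2 * 2 = 36

Answer: 36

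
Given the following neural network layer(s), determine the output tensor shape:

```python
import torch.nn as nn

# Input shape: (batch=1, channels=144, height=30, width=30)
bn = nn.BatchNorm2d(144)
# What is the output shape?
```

Input: (1, 144, 30, 30) -> Output: (1, 144, 30, 30)

Answer: (1, 144, 30, 30)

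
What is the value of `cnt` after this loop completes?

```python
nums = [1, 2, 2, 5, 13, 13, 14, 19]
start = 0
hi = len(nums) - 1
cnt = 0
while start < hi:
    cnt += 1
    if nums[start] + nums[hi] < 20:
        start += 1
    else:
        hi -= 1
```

Steps to find pair summing to 20
`cnt` takes the values: 0 → 1 → 2 → 3 → 4 → 5 → 6 → 7

Answer: 7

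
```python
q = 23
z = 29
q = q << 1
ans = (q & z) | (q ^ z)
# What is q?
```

Trace:
`q = 23` → q = 23
`z = 29` → z = 29
`q = q << 1` → q = 46
`ans = (q & z) | (q ^ z)` → ans = 63
So q = 46

Answer: 46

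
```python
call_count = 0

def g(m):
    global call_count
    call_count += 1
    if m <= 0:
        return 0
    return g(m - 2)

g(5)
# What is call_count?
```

Linear recursion stepping by 2: 4 calls from m=5 down to ≤0.

Answer: 4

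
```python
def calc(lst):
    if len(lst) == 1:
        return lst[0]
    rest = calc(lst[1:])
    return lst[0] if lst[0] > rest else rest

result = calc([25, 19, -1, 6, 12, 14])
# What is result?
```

Recursive max over [25, 19, -1, 6, 12, 14] = 25

Answer: 25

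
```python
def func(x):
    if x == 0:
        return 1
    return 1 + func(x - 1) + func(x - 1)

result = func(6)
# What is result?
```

func(x) = 1 + 2·func(x-1), func(0)=1. Closed form: (1+1)·2^6 - 1 = 127.

Answer: 127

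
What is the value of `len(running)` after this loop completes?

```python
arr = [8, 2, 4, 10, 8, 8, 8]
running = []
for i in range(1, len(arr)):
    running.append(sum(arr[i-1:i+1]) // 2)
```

Number of 2-element averages
`running` takes the values: [] → [5] → [5, 3] → [5, 3, 7] → [5, 3, 7, 9] → [5, 3, 7, 9, 8] → [5, 3, 7, 9, 8, 8]
So `len(running)` = 6

Answer: 6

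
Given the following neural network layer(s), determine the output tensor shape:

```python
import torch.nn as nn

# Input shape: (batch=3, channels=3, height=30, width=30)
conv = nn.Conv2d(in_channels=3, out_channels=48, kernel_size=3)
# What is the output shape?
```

Input: (3, 3, 30, 30) -> Output: (3, 48, 28, 28)

Answer: (3, 48, 28, 28)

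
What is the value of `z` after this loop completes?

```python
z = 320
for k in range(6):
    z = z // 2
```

Halve 6 times: 320 // 2^6 = 5
`z` takes the values: 320 → 160 → 80 → 40 → 20 → 10 → 5

Answer: 5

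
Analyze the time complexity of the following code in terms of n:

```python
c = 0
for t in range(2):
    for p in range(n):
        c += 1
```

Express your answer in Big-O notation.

Each loop level contributes: 1 × n. Multiplying the contributions gives O(n).

Answer: O(n)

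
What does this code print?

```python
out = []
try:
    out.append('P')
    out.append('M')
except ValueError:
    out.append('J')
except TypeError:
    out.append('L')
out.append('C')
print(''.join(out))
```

Execution trace: 'P' (try body) → 'M' (try body, no exception) → 'C' (after the try/except). Output: PMC

Answer: PMC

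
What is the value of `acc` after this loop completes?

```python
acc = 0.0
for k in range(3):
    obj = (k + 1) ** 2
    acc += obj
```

Sum of squared losses 1² + 2² + ... + 3²
`acc` takes the values: 0.0 → 1.0 → 5.0 → 14.0

Answer: 14.0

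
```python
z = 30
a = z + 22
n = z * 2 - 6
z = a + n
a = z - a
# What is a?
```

Trace:
`z = 30` → z = 30
`a = z + 22` → a = 52
`n = z * 2 - 6` → n = 54
`z = a + n` → z = 106
`a = z - a` → a = 54
So a = 54

Answer: 54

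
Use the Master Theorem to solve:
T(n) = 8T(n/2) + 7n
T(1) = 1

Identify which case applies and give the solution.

a=8, b=2, f(n)=7n. log_2(8) = 3. Since c=1 < 3, Case 1 applies: T(n) = Θ(n^log_b(a)) = O(n^3).

Answer: O(n^3) - Case 1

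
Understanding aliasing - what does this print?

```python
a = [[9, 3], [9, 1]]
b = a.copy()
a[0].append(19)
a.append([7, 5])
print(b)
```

Key concept: shallow copy with nested lists.
Step by step:
`a = [[9, 3], [9, 1]]` → a = [[9, 3], [9, 1]]
`b = a.copy()` → b = [[9, 3], [9, 1]]
`a[0].append(19)` → a = [[9, 3, 19], [9, 1]]; b = [[9, 3, 19], [9, 1]]
`a.append([7, 5])` → a = [[9, 3, 19], [9, 1], [7, 5]]
`print(b)` → prints [[9, 3, 19], [9, 1]]

Answer: [[9, 3, 19], [9, 1]]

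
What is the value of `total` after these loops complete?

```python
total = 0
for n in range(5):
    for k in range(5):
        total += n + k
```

Sum of all n+k for n,k in 5x5
`total` takes the values: 0 → 1 → 3 → 6 → 10 → 11 → 13 → 16 → 20 → 25 → 27 → 30 → 34 → 39 → 45 → 48 → 52 → 57 → 63 → 70 → 74 → 79 → 85 → 92 → 100

Answer: 100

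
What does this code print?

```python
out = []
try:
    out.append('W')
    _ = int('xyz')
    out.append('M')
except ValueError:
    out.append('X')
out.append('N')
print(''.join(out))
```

Execution trace: 'W' (try body) → 'X' (except ValueError) → 'N' (after the try/except). Output: WXN

Answer: WXN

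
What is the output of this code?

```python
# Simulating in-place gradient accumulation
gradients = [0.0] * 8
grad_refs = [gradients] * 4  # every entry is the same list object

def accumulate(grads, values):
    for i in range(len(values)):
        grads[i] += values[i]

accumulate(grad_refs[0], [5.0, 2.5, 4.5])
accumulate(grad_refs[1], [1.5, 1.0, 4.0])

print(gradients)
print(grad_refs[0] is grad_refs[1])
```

Key concept: gradient accumulation aliasing.
Step by step:
`gradients = [0.0] * 8` → gradients = [0.0, 0.0, 0.0, 0.0, 0.0, 0.0, 0.0, 0.0]
`grad_refs = [gradients] * 4` → grad_refs = [[0.0, 0.0, 0.0, 0.0, 0.0, 0.0, 0.0, 0.0], [0.0, 0.0, 0.0, 0.0, 0.0, 0.0, 0.0, 0.0], [0.0, 0.0, 0.0, 0.0, 0.0, 0.0, 0.0, 0.0], [0.0, 0.0, 0.0, 0.0, 0.0, 0.0, 0.0, 0.0]]
`accumulate(grad_refs[0], [5.0, 2.5, 4.5])` → gradients = [5.0, 2.5, 4.5, 0.0, 0.0, 0.0, 0.0, 0.0]; grad_refs = [[5.0, 2.5, 4.5, 0.0, 0.0, 0.0, 0.0, 0.0], [5.0, 2.5, 4.5, 0.0, 0.0, 0.0, 0.0, 0.0], [5.0, 2.5, 4.5, 0.0, 0.0, 0.0, 0.0, 0.0], [5.0, 2.5, 4.5, 0.0, 0.0, 0.0, 0.0, 0.0]]
`accumulate(grad_refs[1], [1.5, 1.0, 4.0])` → gradients = [6.5, 3.5, 8.5, 0.0, 0.0, 0.0, 0.0, 0.0]; grad_refs = [[6.5, 3.5, 8.5, 0.0, 0.0, 0.0, 0.0, 0.0], [6.5, 3.5, 8.5, 0.0, 0.0, 0.0, 0.0, 0.0], [6.5, 3.5, 8.5, 0.0, 0.0, 0.0, 0.0, 0.0], [6.5, 3.5, 8.5, 0.0, 0.0, 0.0, 0.0, 0.0]]
`print(gradients)` → prints [6.5, 3.5, 8.5, 0.0, 0.0, 0.0, 0.0, 0.0]
`print(grad_refs[0] is grad_refs[1])` → prints True

Answer:
[6.5, 3.5, 8.5, 0.0, 0.0, 0.0, 0.0, 0.0]
True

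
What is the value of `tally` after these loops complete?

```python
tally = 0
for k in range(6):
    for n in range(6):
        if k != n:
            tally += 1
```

6² - 6 (exclude diagonal)
`tally` takes the values: 0 → 1 → 2 → 3 → 4 → 5 → 6 → 7 → 8 → 9 → 10 → 11 → 12 → 13 → 14 → 15 → 16 → 17 → 18 → 19 → 20 → 21 → 22 → 23 → 24 → 25 → 26 → 27 → 28 → 29 → 30

Answer: 30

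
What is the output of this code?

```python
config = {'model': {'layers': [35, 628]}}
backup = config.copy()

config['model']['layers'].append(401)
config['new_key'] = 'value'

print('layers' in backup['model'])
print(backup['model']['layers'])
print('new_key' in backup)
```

Key concept: shallow copy gotcha with nested dict.
Step by step:
`config = {'model': {'layers': [35, 628]}}` → config = {'model': {'layers': [35, 628]}}
`backup = config.copy()` → backup = {'model': {'layers': [35, 628]}}
`config['model']['layers'].append(401)` → config = {'model': {'layers': [35, 628, 401]}}; backup = {'model': {'layers': [35, 628, 401]}}
`config['new_key'] = 'value'` → config = {'model': {'layers': [35, 628, 401]}, 'new_key': 'value'}
`print('layers' in backup['model'])` → prints True
`print(backup['model']['layers'])` → prints [35, 628, 401]
`print('new_key' in backup)` → prints False

Answer:
True
[35, 628, 401]
False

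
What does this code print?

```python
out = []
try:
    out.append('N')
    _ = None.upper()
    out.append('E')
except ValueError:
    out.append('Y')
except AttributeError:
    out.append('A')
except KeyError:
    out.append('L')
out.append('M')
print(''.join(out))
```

Execution trace: 'N' (try body) → 'A' (except AttributeError) → 'M' (after the try/except). Output: NAM

Answer: NAM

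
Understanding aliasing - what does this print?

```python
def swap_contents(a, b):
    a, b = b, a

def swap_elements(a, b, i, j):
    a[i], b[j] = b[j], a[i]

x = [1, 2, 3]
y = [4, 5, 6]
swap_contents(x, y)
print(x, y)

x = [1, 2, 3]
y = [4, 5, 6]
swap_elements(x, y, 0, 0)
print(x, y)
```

Key concept: parameter rebinding vs mutation.
Step by step:
`x = [1, 2, 3]` → x = [1, 2, 3]
`y = [4, 5, 6]` → y = [4, 5, 6]
`swap_contents(x, y)` → no visible change to tracked variables
`print(x, y)` → prints [1, 2, 3] [4, 5, 6]
`x = [1, 2, 3]` → x = [1, 2, 3]
`y = [4, 5, 6]` → y = [4, 5, 6]
`swap_elements(x, y, 0, 0)` → x = [4, 2, 3]; y = [1, 5, 6]
`print(x, y)` → prints [4, 2, 3] [1, 5, 6]

Answer:
[1, 2, 3] [4, 5, 6]
[4, 2, 3] [1, 5, 6]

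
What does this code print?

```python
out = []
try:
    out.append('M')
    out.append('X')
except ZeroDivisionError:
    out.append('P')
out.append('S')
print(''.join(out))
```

Execution trace: 'M' (try body) → 'X' (try body, no exception) → 'S' (after the try/except). Output: MXS

Answer: MXS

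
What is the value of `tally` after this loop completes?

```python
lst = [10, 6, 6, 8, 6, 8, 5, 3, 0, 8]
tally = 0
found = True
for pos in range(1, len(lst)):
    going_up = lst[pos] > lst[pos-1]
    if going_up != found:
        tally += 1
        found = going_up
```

Count direction changes in [10, 6, 6, 8, 6, 8, 5, 3, 0, 8]
`tally` takes the values: 0 → 1 → 2 → 3 → 4 → 5 → 6

Answer: 6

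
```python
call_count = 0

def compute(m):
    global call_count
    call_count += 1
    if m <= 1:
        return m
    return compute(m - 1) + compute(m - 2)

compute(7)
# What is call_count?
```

Calls(m) = 1 + Calls(m-1) + Calls(m-2); Calls(0)=Calls(1)=1. For m=7 this gives 41.

Answer: 41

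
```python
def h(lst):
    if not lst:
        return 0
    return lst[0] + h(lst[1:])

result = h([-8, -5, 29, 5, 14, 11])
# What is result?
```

(-8) + (-5) + 29 + 5 + 14 + 11 + 0 = 46

Answer: 46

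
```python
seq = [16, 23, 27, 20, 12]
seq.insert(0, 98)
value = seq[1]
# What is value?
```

Trace:
`seq = [16, 23, 27, 20, 12]` → seq = [16, 23, 27, 20, 12]
`seq.insert(0, 98)` → seq = [98, 16, 23, 27, 20, 12]
`value = seq[1]` → value = 16
So value = 16

Answer: 16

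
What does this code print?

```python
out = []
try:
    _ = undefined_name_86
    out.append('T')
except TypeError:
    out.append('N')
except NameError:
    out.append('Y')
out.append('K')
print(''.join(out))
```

Execution trace: 'Y' (except NameError) → 'K' (after the try/except). Output: YK

Answer: YK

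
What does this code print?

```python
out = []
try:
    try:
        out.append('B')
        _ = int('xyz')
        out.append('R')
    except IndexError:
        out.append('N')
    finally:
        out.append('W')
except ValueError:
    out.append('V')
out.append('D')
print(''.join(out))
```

Execution trace: 'B' (try body) → 'W' (finally) → 'V' (outer except ValueError) → 'D' (after the try/except). Output: BWVD

Answer: BWVD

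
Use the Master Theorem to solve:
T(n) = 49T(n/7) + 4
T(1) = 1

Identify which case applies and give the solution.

a=49, b=7, f(n)=4. log_7(49) = 2. Since c=0 < 2, Case 1 applies: T(n) = Θ(n^log_b(a)) = O(n^2).

Answer: O(n^2) - Case 1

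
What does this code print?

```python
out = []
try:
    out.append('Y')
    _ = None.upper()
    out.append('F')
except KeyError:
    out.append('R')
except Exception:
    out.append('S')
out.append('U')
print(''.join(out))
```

Execution trace: 'Y' (try body) → 'S' (except Exception) → 'U' (after the try/except). Output: YSU

Answer: YSU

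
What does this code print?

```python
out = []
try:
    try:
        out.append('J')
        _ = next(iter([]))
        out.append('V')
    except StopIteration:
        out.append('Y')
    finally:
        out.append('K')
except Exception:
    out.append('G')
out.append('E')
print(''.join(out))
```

Execution trace: 'J' (inner try body) → 'Y' (inner except StopIteration) → 'K' (inner finally) → 'E' (after the try/except). Output: JYKE

Answer: JYKE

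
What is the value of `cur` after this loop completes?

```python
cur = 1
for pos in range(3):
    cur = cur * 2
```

Multiply by 2, 3 times: 1 * 2^3 = 8
`cur` takes the values: 1 → 2 → 4 → 8

Answer: 8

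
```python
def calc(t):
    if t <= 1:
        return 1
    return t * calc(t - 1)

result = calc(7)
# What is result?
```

calc(7) = 7 * 6 * 5 * 4 * 3 * 2 * 1 = 5040

Answer: 5040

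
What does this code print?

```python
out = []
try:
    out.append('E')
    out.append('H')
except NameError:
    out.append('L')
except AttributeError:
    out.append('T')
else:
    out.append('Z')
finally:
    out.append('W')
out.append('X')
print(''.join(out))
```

Execution trace: 'E' (try body) → 'H' (try body, no exception) → 'Z' (else) → 'W' (finally) → 'X' (after the try/except). Output: EHZWX

Answer: EHZWX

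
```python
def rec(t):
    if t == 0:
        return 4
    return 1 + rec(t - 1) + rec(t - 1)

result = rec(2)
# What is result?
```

rec(t) = 1 + 2·rec(t-1), rec(0)=4. Closed form: (4+1)·2^2 - 1 = 19.

Answer: 19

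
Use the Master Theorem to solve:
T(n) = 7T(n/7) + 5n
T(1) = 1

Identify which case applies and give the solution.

a=7, b=7, f(n)=5n. log_7(7) = 1. Since c=1 = 1, Case 2 applies: T(n) = Θ(n^log_b(a) · log n) = O(n log n).

Answer: O(n log n) - Case 2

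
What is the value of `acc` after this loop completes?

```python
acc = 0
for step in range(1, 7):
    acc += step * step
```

Sum of squares 1² to 6² = 91
`acc` takes the values: 0 → 1 → 5 → 14 → 30 → 55 → 91

Answer: 91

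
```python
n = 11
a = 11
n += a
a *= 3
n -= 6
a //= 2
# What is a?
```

Trace:
`n = 11` → n = 11
`a = 11` → a = 11
`n += a` → n = 22
`a *= 3` → a = 33
`n -= 6` → n = 16
`a //= 2` → a = 16
So a = 16

Answer: 16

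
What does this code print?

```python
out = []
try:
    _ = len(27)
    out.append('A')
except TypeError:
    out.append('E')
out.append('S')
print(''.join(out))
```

Execution trace: 'E' (except TypeError) → 'S' (after the try/except). Output: ES

Answer: ES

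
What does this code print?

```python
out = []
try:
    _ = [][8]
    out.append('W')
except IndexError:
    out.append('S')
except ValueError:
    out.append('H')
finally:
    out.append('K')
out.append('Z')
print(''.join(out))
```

Execution trace: 'S' (except IndexError) → 'K' (finally) → 'Z' (after the try/except). Output: SKZ

Answer: SKZ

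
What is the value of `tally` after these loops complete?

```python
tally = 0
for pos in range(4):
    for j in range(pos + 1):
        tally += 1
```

Triangle: 1 + 2 + ... + 4
`tally` takes the values: 0 → 1 → 2 → 3 → 4 → 5 → 6 → 7 → 8 → 9 → 10

Answer: 10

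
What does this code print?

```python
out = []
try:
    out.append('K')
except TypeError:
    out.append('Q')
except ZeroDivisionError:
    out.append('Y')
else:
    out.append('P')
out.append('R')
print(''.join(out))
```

Execution trace: 'K' (try body, no exception) → 'P' (else) → 'R' (after the try/except). Output: KPR

Answer: KPR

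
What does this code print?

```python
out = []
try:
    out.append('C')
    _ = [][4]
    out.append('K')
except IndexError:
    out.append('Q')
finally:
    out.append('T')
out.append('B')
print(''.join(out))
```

Execution trace: 'C' (try body) → 'Q' (except IndexError) → 'T' (finally) → 'B' (after the try/except). Output: CQTB

Answer: CQTB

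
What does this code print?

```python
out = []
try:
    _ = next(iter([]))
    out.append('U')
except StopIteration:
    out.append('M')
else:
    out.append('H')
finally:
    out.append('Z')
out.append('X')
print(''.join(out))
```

Execution trace: 'M' (except StopIteration) → 'Z' (finally) → 'X' (after the try/except). Output: MZX

Answer: MZX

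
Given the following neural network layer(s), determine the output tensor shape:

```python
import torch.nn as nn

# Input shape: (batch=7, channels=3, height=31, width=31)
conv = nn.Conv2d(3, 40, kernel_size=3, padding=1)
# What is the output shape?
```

Input: (7, 3, 31, 31) -> Output: (7, 40, 31, 31)

Answer: (7, 40, 31, 31)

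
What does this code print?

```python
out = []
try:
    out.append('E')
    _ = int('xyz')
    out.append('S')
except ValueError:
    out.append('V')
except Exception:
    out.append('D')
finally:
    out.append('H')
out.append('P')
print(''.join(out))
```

Execution trace: 'E' (try body) → 'V' (except ValueError) → 'H' (finally) → 'P' (after the try/except). Output: EVHP

Answer: EVHP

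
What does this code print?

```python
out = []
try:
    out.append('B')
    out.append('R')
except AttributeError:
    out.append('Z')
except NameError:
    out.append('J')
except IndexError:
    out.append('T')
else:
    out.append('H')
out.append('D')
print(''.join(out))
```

Execution trace: 'B' (try body) → 'R' (try body, no exception) → 'H' (else) → 'D' (after the try/except). Output: BRHD

Answer: BRHD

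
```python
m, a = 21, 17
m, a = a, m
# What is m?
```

Trace:
`m, a = 21, 17` → m = 21; a = 17
`m, a = a, m` → m = 17; a = 21
So m = 17

Answer: 17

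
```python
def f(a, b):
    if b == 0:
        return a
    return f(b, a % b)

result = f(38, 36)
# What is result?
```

f(38, 36) -> f(36, 2) -> f(2, 0) -> 2

Answer: 2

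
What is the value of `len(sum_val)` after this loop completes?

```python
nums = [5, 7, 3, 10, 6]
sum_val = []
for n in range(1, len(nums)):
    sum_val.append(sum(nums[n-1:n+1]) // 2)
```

Number of 2-element averages
`sum_val` takes the values: [] → [6] → [6, 5] → [6, 5, 6] → [6, 5, 6, 8]
So `len(sum_val)` = 4

Answer: 4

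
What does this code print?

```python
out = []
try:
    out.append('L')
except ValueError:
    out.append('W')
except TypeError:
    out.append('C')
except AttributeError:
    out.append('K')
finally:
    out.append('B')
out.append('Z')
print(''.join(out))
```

Execution trace: 'L' (try body, no exception) → 'B' (finally) → 'Z' (after the try/except). Output: LBZ

Answer: LBZ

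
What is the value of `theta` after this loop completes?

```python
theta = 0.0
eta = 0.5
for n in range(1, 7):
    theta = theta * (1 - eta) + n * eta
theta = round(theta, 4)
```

Moving average with lr=0.5
`theta` takes the values: 0.0 → 0.5 → 1.25 → 2.125 → 3.0625 → 4.03125 → 5.015625 → 5.0156

Answer: 5.0156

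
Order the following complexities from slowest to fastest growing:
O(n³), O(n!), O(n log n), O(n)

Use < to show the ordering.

Ordered by growth rate: O(n) < O(n log n) < O(n³) < O(n!)

Answer: O(n) < O(n log n) < O(n³) < O(n!)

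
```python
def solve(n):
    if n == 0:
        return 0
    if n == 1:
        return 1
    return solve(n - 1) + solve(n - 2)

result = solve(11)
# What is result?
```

Build up from base cases: solve(0)=0, solve(1)=1, solve(2)=1, solve(3)=2, solve(4)=3, solve(5)=5, solve(6)=8, ..., solve(11)=89

Answer: 89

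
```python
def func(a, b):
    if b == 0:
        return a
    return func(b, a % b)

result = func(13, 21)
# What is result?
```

func(13, 21) -> func(21, 13) -> func(13, 8) -> func(8, 5) -> func(5, 3) -> func(3, 2) -> func(2, 1) -> func(1, 0) -> 1

Answer: 1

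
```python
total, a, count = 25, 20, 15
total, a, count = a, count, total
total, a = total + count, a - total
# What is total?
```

Trace:
`total, a, count = 25, 20, 15` → total = 25; a = 20; count = 15
`total, a, count = a, count, total` → total = 20; a = 15; count = 25
`total, a = total + count, a - total` → total = 45; a = -5
So total = 45

Answer: 45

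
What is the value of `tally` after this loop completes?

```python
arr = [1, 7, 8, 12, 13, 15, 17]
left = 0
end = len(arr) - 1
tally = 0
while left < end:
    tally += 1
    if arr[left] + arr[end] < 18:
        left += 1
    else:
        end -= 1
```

Steps to find pair summing to 18
`tally` takes the values: 0 → 1 → 2 → 3 → 4 → 5 → 6

Answer: 6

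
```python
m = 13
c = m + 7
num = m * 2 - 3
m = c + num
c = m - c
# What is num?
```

Trace:
`m = 13` → m = 13
`c = m + 7` → c = 20
`num = m * 2 - 3` → num = 23
`m = c + num` → m = 43
`c = m - c` → c = 23
So num = 23

Answer: 23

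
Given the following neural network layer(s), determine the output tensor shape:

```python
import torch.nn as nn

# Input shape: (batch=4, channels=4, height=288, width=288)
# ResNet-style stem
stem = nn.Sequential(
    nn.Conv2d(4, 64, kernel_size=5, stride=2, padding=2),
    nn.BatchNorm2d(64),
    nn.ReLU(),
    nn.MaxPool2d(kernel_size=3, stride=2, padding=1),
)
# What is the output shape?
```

Input: (4, 4, 288, 288) -> after Conv2d 5x5 stride=2: (4, 64, 144, 144) -> Output: (4, 64, 72, 72)

Answer: (4, 64, 72, 72)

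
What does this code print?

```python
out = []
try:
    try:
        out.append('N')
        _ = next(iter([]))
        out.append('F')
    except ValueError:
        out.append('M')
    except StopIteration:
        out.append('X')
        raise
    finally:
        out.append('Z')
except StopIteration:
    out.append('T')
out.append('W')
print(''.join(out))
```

Execution trace: 'N' (try body) → 'X' (except StopIteration) → 'Z' (finally) → 'T' (outer except StopIteration) → 'W' (after the try/except). Output: NXZTW

Answer: NXZTW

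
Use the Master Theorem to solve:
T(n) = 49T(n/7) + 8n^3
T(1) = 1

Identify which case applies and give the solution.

a=49, b=7, f(n)=8n^3. log_7(49) = 2. Since c=3 > 2 and the regularity condition holds (49(n/7)^3 = (49/7^3)n^3 with 49/7^3 < 1), Case 3 applies: T(n) = Θ(f(n)) = O(n^3).

Answer: O(n^3) - Case 3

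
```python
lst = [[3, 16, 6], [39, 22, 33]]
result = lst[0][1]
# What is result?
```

Trace:
`lst = [[3, 16, 6], [39, 22, 33]]` → lst = [[3, 16, 6], [39, 22, 33]]
`result = lst[0][1]` → result = 16
So result = 16

Answer: 16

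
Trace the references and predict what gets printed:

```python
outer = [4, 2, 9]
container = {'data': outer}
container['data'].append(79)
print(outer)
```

Key concept: dict holds reference to list.
Step by step:
`outer = [4, 2, 9]` → outer = [4, 2, 9]
`container = {'data': outer}` → container = {'data': [4, 2, 9]}
`container['data'].append(79)` → outer = [4, 2, 9, 79]; container = {'data': [4, 2, 9, 79]}
`print(outer)` → prints [4, 2, 9, 79]

Answer: [4, 2, 9, 79]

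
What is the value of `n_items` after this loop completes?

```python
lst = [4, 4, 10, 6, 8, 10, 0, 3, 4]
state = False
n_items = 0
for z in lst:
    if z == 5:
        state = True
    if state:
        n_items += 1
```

Count elements after first 5 in [4, 4, 10, 6, 8, 10, 0, 3, 4]
`n_items` takes the values: 0

Answer: 0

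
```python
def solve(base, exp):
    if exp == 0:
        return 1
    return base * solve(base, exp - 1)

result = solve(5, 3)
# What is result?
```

solve(5, 3) = 5 * 5 * 5 = 125

Answer: 125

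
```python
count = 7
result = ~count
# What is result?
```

Trace:
`count = 7` → count = 7
`result = ~count` → result = -8
So result = -8

Answer: -8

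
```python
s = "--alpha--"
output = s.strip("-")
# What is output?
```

Trace:
`s = "--alpha--"` → s = '--alpha--'
`output = s.strip("-")` → output = 'alpha'
So output = 'alpha'

Answer: 'alpha'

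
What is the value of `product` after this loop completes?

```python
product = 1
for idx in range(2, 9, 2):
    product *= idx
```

Product of even numbers 2 to 8
`product` takes the values: 1 → 2 → 8 → 48 → 384

Answer: 384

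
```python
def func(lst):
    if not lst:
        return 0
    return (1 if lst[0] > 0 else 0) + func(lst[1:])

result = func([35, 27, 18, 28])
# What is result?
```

Count of positive elements in [35, 27, 18, 28] = 4

Answer: 4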